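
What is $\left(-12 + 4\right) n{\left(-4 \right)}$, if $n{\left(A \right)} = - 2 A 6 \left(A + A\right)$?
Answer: $3072$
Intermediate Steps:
$n{\left(A \right)} = - 24 A^{2}$ ($n{\left(A \right)} = - 12 A 2 A = - 24 A^{2}$)
$\left(-12 + 4\right) n{\left(-4 \right)} = \left(-12 + 4\right) \left(- 24 \left(-4\right)^{2}\right) = - 8 \left(\left(-24\right) 16\right) = \left(-8\right) \left(-384\right) = 3072$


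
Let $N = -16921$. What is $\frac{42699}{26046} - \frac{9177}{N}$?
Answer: $\frac{320511307}{146908122} \approx 2.1817$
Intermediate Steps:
$\frac{42699}{26046} - \frac{9177}{N} = \frac{42699}{26046} - \frac{9177}{-16921} = 42699 \cdot \frac{1}{26046} - - \frac{9177}{16921} = \frac{14233}{8682} + \frac{9177}{16921} = \frac{320511307}{146908122}$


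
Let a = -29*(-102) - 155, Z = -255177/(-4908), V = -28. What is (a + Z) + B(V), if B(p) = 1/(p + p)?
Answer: 65390329/22904 ≈ 2855.0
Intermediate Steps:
Z = 85059/1636 (Z = -255177*(-1/4908) = 85059/1636 ≈ 51.992)
a = 2803 (a = 2958 - 155 = 2803)
B(p) = 1/(2*p)
(a + Z) + B(V) = (2803 + 85059/1636) + (½)/(-28) = 4670767/1636 + (½)*(-1/28) = 4670767/1636 - 1/56 = 65390329/22904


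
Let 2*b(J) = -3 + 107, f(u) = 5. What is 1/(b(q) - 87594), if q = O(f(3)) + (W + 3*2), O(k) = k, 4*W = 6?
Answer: -1/87542 ≈ -1.1423e-5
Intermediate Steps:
W = 3/2 (W = (¼)*6 = 3/2 ≈ 1.5000)
q = 25/2 (q = 5 + (3/2 + 3*2) = 5 + (3/2 + 6) = 5 + 15/2 = 25/2 ≈ 12.500)
b(J) = 52 (b(J) = (-3 + 107)/2 = (½)*104 = 52)
1/(b(q) - 87594) = 1/(52 - 87594) = 1/(-87542) = -1/87542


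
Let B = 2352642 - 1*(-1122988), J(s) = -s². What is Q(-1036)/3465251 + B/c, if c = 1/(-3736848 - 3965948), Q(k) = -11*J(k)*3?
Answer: -92771938394277012712/3465251 ≈ -2.6772e+13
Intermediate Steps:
B = 3475630 (B = 2352642 + 1122988 = 3475630)
Q(k) = 33*k² (Q(k) = -(-11)*k²*3 = (11*k²)*3 = 33*k²)
c = -1/7702796 (c = 1/(-7702796) = -1/7702796 ≈ -1.2982e-7)
Q(-1036)/3465251 + B/c = (33*(-1036)²)/3465251 + 3475630/(-1/7702796) = (33*1073296)*(1/3465251) + 3475630*(-7702796) = 35418768*(1/3465251) - 26772068861480 = 35418768/3465251 - 26772068861480 = -92771938394277012712/3465251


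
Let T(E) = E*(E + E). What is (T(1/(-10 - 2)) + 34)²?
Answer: 5997601/5184 ≈ 1156.9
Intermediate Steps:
T(E) = 2*E² (T(E) = E*(2*E) = 2*E²)
(T(1/(-10 - 2)) + 34)² = (2*(1/(-10 - 2))² + 34)² = (2*(1/(-12))² + 34)² = (2*(-1/12)² + 34)² = (2*(1/144) + 34)² = (1/72 + 34)² = (2449/72)² = 5997601/5184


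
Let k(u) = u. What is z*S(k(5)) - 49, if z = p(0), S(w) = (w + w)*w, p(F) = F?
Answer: -49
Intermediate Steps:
S(w) = 2*w² (S(w) = (2*w)*w = 2*w²)
z = 0
z*S(k(5)) - 49 = 0*(2*5²) - 49 = 0*(2*25) - 49 = 0*50 - 49 = 0 - 49 = -49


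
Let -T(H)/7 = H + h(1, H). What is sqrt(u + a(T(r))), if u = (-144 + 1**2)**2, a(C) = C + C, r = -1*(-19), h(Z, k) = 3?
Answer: sqrt(20141) ≈ 141.92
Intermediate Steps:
r = 19
T(H) = -21 - 7*H (T(H) = -7*(H + 3) = -7*(3 + H) = -21 - 7*H)
a(C) = 2*C
u = 20449 (u = (-144 + 1)**2 = (-143)**2 = 20449)
sqrt(u + a(T(r))) = sqrt(20449 + 2*(-21 - 7*19)) = sqrt(20449 + 2*(-21 - 133)) = sqrt(20449 + 2*(-154)) = sqrt(20449 - 308) = sqrt(20141)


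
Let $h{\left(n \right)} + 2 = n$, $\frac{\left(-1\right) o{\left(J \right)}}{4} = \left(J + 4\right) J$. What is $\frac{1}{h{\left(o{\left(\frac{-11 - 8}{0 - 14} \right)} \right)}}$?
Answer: $- \frac{49}{1523} \approx -0.032173$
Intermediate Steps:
$o{\left(J \right)} = - 4 J \left(4 + J\right)$ ($o{\left(J \right)} = - 4 \left(J + 4\right) J = - 4 \left(4 + J\right) J = - 4 J \left(4 + J\right)$)
$h{\left(n \right)} = -2 + n$
$\frac{1}{h{\left(o{\left(\frac{-11 - 8}{0 - 14} \right)} \right)}} = \frac{1}{-2 - 4 \frac{-11 - 8}{0 - 14} \left(4 + \frac{-11 - 8}{0 - 14}\right)} = \frac{1}{-2 - 4 \left(- \frac{19}{-14}\right) \left(4 - \frac{19}{-14}\right)} = \frac{1}{-2 - 4 \left(\left(-19\right) \left(- \frac{1}{14}\right)\right) \left(4 - - \frac{19}{14}\right)} = \frac{1}{-2 - \frac{38 \left(4 + \frac{19}{14}\right)}{7}} = \frac{1}{-2 - \frac{38}{7} \cdot \frac{75}{14}} = \frac{1}{-2 - \frac{1425}{49}} = \frac{1}{- \frac{1523}{49}} = - \frac{49}{1523}$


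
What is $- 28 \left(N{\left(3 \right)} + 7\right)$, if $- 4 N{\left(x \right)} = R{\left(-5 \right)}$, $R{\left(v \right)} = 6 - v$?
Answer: $-119$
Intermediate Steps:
$N{\left(x \right)} = - \frac{11}{4}$ ($N{\left(x \right)} = - \frac{6 - -5}{4} = - \frac{6 + 5}{4} = \left(- \frac{1}{4}\right) 11 = - \frac{11}{4}$)
$- 28 \left(N{\left(3 \right)} + 7\right) = - 28 \left(- \frac{11}{4} + 7\right) = \left(-28\right) \frac{17}{4} = -119$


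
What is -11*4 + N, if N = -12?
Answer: -56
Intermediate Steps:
-11*4 + N = -11*4 - 12 = -44 - 12 = -56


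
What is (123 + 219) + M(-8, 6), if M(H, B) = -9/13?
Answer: 4437/13 ≈ 341.31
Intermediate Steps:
M(H, B) = -9/13 (M(H, B) = -9*1/13 = -9/13)
(123 + 219) + M(-8, 6) = (123 + 219) - 9/13 = 342 - 9/13 = 4437/13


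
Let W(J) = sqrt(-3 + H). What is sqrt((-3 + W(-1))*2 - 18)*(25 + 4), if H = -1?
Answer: 58*sqrt(-6 + I) ≈ 11.799 + 142.56*I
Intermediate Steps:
W(J) = 2*I (W(J) = sqrt(-3 - 1) = sqrt(-4) = 2*I)
sqrt((-3 + W(-1))*2 - 18)*(25 + 4) = sqrt((-3 + 2*I)*2 - 18)*(25 + 4) = sqrt((-6 + 4*I) - 18)*29 = sqrt(-24 + 4*I)*29 = 29*sqrt(-24 + 4*I)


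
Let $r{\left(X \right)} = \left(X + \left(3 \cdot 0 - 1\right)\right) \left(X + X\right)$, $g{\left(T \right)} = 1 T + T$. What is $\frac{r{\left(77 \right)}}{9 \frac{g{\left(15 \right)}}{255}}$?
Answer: $\frac{99484}{9} \approx 11054.0$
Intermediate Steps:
$g{\left(T \right)} = 2 T$ ($g{\left(T \right)} = T + T = 2 T$)
$r{\left(X \right)} = 2 X \left(-1 + X\right)$ ($r{\left(X \right)} = \left(X + \left(0 - 1\right)\right) 2 X = \left(X - 1\right) 2 X = \left(-1 + X\right) 2 X = 2 X \left(-1 + X\right)$)
$\frac{r{\left(77 \right)}}{9 \frac{g{\left(15 \right)}}{255}} = \frac{2 \cdot 77 \left(-1 + 77\right)}{9 \frac{2 \cdot 15}{255}} = \frac{2 \cdot 77 \cdot 76}{9 \cdot 30 \cdot \frac{1}{255}} = \frac{11704}{9 \cdot \frac{2}{17}} = \frac{11704}{\frac{18}{17}} = 11704 \cdot \frac{17}{18} = \frac{99484}{9}$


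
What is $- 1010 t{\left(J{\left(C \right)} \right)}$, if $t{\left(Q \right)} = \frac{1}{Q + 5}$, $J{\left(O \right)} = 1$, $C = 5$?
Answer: $- \frac{505}{3} \approx -168.33$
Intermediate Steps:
$t{\left(Q \right)} = \frac{1}{5 + Q}$
$- 1010 t{\left(J{\left(C \right)} \right)} = - \frac{1010}{5 + 1} = - \frac{1010}{6} = \left(-1010\right) \frac{1}{6} = - \frac{505}{3}$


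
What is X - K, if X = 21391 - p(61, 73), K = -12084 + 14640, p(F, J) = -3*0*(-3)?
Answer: 18835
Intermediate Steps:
p(F, J) = 0 (p(F, J) = 0*(-3) = 0)
K = 2556
X = 21391 (X = 21391 - 1*0 = 21391 + 0 = 21391)
X - K = 21391 - 1*2556 = 21391 - 2556 = 18835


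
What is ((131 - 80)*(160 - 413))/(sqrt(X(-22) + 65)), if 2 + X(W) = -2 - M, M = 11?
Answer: -12903*sqrt(2)/10 ≈ -1824.8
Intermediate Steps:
X(W) = -15 (X(W) = -2 + (-2 - 1*11) = -2 + (-2 - 11) = -2 - 13 = -15)
((131 - 80)*(160 - 413))/(sqrt(X(-22) + 65)) = ((131 - 80)*(160 - 413))/(sqrt(-15 + 65)) = (51*(-253))/(sqrt(50)) = -12903*sqrt(2)/10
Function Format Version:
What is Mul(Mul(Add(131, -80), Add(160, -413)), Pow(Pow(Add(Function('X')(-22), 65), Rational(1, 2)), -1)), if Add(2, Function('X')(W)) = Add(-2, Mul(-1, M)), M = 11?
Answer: Mul(Rational(-12903, 10), Pow(2, Rational(1, 2))) ≈ -1824.8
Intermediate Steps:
Function('X')(W) = -15 (Function('X')(W) = Add(-2, Add(-2, Mul(-1, 11))) = Add(-2, Add(-2, -11)) = Add(-2, -13) = -15)
Mul(Mul(Add(131, -80), Add(160, -413)), Pow(Pow(Add(Function('X')(-22), 65), Rational(1, 2)), -1)) = Mul(Mul(Add(131, -80), Add(160, -413)), Pow(Pow(Add(-15, 65), Rational(1, 2)), -1)) = Mul(Mul(51, -253), Pow(Pow(50, Rational(1, 2)), -1)) = Mul(-12903, Pow(Mul(5, Pow(2, Rational(1, 2))), -1)) = Mul(-12903, Mul(Rational(1, 10), Pow(2, Rational(1, 2)))) = Mul(Rational(-12903, 10), Pow(2, Rational(1, 2)))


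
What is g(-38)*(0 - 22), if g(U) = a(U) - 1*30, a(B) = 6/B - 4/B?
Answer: 12562/19 ≈ 661.16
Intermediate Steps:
a(B) = 2/B
g(U) = -30 + 2/U (g(U) = 2/U - 1*30 = 2/U - 30 = -30 + 2/U)
g(-38)*(0 - 22) = (-30 + 2/(-38))*(0 - 22) = (-30 + 2*(-1/38))*(-22) = (-30 - 1/19)*(-22) = -571/19*(-22) = 12562/19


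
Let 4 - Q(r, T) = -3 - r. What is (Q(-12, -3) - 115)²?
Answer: 14400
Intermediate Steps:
Q(r, T) = 7 + r (Q(r, T) = 4 - (-3 - r) = 4 + (3 + r) = 7 + r)
(Q(-12, -3) - 115)² = ((7 - 12) - 115)² = (-5 - 115)² = (-120)² = 14400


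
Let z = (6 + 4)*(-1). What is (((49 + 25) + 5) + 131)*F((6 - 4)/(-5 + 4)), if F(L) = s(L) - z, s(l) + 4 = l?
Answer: 840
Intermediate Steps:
z = -10 (z = 10*(-1) = -10)
s(l) = -4 + l
F(L) = 6 + L (F(L) = (-4 + L) - 1*(-10) = (-4 + L) + 10 = 6 + L)
(((49 + 25) + 5) + 131)*F((6 - 4)/(-5 + 4)) = (((49 + 25) + 5) + 131)*(6 + (6 - 4)/(-5 + 4)) = ((74 + 5) + 131)*(6 + 2/(-1)) = (79 + 131)*(6 + 2*(-1)) = 210*(6 - 2) = 210*4 = 840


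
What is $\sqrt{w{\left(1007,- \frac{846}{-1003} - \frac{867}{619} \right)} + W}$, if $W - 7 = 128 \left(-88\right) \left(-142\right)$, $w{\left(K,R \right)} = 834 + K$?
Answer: $2 \sqrt{400334} \approx 1265.4$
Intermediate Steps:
$W = 1599495$ ($W = 7 + 128 \left(-88\right) \left(-142\right) = 7 - -1599488 = 7 + 1599488 = 1599495$)
$\sqrt{w{\left(1007,- \frac{846}{-1003} - \frac{867}{619} \right)} + W} = \sqrt{\left(834 + 1007\right) + 1599495} = \sqrt{1841 + 1599495} = \sqrt{1601336} = 2 \sqrt{400334}$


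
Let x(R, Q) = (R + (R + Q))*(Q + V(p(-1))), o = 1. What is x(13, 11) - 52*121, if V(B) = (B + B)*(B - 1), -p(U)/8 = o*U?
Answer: -1741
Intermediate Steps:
p(U) = -8*U
V(B) = 2*B*(-1 + B) (V(B) = (2*B)*(-1 + B) = 2*B*(-1 + B))
x(R, Q) = (112 + Q)*(Q + 2*R) (x(R, Q) = (R + (R + Q))*(Q + 2*(-8*(-1))*(-1 - 8*(-1))) = (R + (Q + R))*(Q + 2*8*(-1 + 8)) = (Q + 2*R)*(Q + 2*8*7) = (Q + 2*R)*(Q + 112) = (Q + 2*R)*(112 + Q) = (112 + Q)*(Q + 2*R))
x(13, 11) - 52*121 = (11**2 + 112*11 + 224*13 + 2*11*13) - 52*121 = (121 + 1232 + 2912 + 286) - 6292 = 4551 - 6292 = -1741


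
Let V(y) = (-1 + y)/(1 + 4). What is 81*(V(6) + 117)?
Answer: 9558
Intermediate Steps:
V(y) = -⅕ + y/5 (V(y) = (-1 + y)/5 = (-1 + y)*(⅕) = -⅕ + y/5)
81*(V(6) + 117) = 81*((-⅕ + (⅕)*6) + 117) = 81*((-⅕ + 6/5) + 117) = 81*(1 + 117) = 81*118 = 9558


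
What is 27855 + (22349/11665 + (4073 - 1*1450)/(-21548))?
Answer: 7002011913057/251357420 ≈ 27857.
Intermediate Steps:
27855 + (22349/11665 + (4073 - 1*1450)/(-21548)) = 27855 + (22349*(1/11665) + (4073 - 1450)*(-1/21548)) = 27855 + (22349/11665 + 2623*(-1/21548)) = 27855 + (22349/11665 - 2623/21548) = 27855 + 450978957/251357420 = 7002011913057/251357420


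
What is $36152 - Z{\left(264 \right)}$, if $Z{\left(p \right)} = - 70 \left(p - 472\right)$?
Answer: $21592$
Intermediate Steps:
$Z{\left(p \right)} = 33040 - 70 p$ ($Z{\left(p \right)} = - 70 \left(-472 + p\right) = 33040 - 70 p$)
$36152 - Z{\left(264 \right)} = 36152 - \left(33040 - 18480\right) = 36152 - 14560 = 21592$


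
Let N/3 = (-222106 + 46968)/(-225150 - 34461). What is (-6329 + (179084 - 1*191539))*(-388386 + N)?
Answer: 631322428560896/86537 ≈ 7.2954e+9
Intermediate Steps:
N = 175138/86537 (N = 3*((-222106 + 46968)/(-225150 - 34461)) = 3*(-175138/(-259611)) = 3*(-175138*(-1/259611)) = 3*(175138/259611) = 175138/86537 ≈ 2.0238)
(-6329 + (179084 - 1*191539))*(-388386 + N) = (-6329 + (179084 - 1*191539))*(-388386 + 175138/86537) = (-6329 + (179084 - 191539))*(-33609584144/86537) = (-6329 - 12455)*(-33609584144/86537) = -18784*(-33609584144/86537) = 631322428560896/86537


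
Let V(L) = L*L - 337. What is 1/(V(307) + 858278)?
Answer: 1/952190 ≈ 1.0502e-6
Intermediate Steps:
V(L) = -337 + L**2 (V(L) = L**2 - 337 = -337 + L**2)
1/(V(307) + 858278) = 1/((-337 + 307**2) + 858278) = 1/((-337 + 94249) + 858278) = 1/(93912 + 858278) = 1/952190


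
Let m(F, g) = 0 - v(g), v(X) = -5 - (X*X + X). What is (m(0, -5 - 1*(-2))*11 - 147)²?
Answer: 676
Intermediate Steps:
v(X) = -5 - X - X² (v(X) = -5 - (X² + X) = -5 - (X + X²) = -5 + (-X - X²) = -5 - X - X²)
m(F, g) = 5 + g + g² (m(F, g) = 0 - (-5 - g - g²) = 0 + (5 + g + g²) = 5 + g + g²)
(m(0, -5 - 1*(-2))*11 - 147)² = ((5 + (-5 - 1*(-2)) + (-5 - 1*(-2))²)*11 - 147)² = ((5 + (-5 + 2) + (-5 + 2)²)*11 - 147)² = ((5 - 3 + (-3)²)*11 - 147)² = ((5 - 3 + 9)*11 - 147)² = (11*11 - 147)² = (121 - 147)² = (-26)² = 676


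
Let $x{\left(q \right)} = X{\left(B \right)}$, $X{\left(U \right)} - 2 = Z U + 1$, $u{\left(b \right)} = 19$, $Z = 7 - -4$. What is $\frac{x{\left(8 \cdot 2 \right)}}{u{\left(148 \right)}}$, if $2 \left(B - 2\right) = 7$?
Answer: $\frac{127}{38} \approx 3.3421$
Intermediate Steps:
$Z = 11$ ($Z = 7 + 4 = 11$)
$B = \frac{11}{2}$ ($B = 2 + \frac{1}{2} \cdot 7 = 2 + \frac{7}{2} = \frac{11}{2} \approx 5.5$)
$X{\left(U \right)} = 3 + 11 U$ ($X{\left(U \right)} = 2 + \left(11 U + 1\right) = 2 + \left(1 + 11 U\right) = 3 + 11 U$)
$x{\left(q \right)} = \frac{127}{2}$ ($x{\left(q \right)} = 3 + 11 \cdot \frac{11}{2} = 3 + \frac{121}{2} = \frac{127}{2}$)
$\frac{x{\left(8 \cdot 2 \right)}}{u{\left(148 \right)}} = \frac{127}{2 \cdot 19} = \frac{127}{2} \cdot \frac{1}{19} = \frac{127}{38}$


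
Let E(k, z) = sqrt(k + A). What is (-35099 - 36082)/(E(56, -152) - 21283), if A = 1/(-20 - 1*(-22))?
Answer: 1009963482/301977355 + 23727*sqrt(226)/301977355 ≈ 3.3457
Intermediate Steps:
A = 1/2 (A = 1/(-20 + 22) = 1/2 ≈ 0.50000)
E(k, z) = sqrt(1/2 + k) (E(k, z) = sqrt(k + 1/2) = sqrt(1/2 + k))
(-35099 - 36082)/(E(56, -152) - 21283) = (-35099 - 36082)/(sqrt(2 + 4*56)/2 - 21283) = -71181/(sqrt(2 + 224)/2 - 21283) = -71181/(sqrt(226)/2 - 21283) = -71181/(-21283 + sqrt(226)/2)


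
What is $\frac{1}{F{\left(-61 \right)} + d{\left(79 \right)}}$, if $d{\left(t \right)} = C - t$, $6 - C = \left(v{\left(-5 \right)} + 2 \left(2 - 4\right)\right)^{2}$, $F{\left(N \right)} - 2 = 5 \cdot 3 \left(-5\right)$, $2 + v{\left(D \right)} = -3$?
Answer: $- \frac{1}{227} \approx -0.0044053$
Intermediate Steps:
$v{\left(D \right)} = -5$ ($v{\left(D \right)} = -2 - 3 = -5$)
$F{\left(N \right)} = -73$ ($F{\left(N \right)} = 2 + 5 \cdot 3 \left(-5\right) = 2 + 15 \left(-5\right) = 2 - 75 = -73$)
$C = -75$ ($C = 6 - \left(-5 + 2 \left(2 - 4\right)\right)^{2} = 6 - \left(-5 + 2 \left(-2\right)\right)^{2} = 6 - \left(-5 - 4\right)^{2} = 6 - \left(-9\right)^{2} = 6 - 81 = -75$)
$d{\left(t \right)} = -75 - t$
$\frac{1}{F{\left(-61 \right)} + d{\left(79 \right)}} = \frac{1}{-73 - 154} = \frac{1}{-227} = - \frac{1}{227}$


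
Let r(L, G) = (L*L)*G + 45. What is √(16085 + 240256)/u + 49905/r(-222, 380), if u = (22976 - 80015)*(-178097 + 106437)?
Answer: 1109/416177 + √256341/4087414740 ≈ 0.0026649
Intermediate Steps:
r(L, G) = 45 + G*L² (r(L, G) = L²*G + 45 = G*L² + 45 = 45 + G*L²)
u = 4087414740 (u = -57039*(-71660) = 4087414740)
√(16085 + 240256)/u + 49905/r(-222, 380) = √(16085 + 240256)/4087414740 + 49905/(45 + 380*(-222)²) = √256341*(1/4087414740) + 49905/(45 + 380*49284) = √256341/4087414740 + 49905/(45 + 18727920) = √256341/4087414740 + 49905/18727965 = √256341/4087414740 + 49905*(1/18727965) = √256341/4087414740 + 1109/416177 = 1109/416177 + √256341/4087414740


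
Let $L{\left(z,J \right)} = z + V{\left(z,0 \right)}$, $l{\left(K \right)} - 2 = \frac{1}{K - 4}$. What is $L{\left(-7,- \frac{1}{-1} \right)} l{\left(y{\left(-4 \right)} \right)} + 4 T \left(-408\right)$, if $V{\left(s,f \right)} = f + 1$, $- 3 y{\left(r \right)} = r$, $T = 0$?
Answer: $- \frac{39}{4} \approx -9.75$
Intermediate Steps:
$y{\left(r \right)} = - \frac{r}{3}$
$V{\left(s,f \right)} = 1 + f$
$l{\left(K \right)} = 2 + \frac{1}{-4 + K}$ ($l{\left(K \right)} = 2 + \frac{1}{K - 4} = 2 + \frac{1}{-4 + K}$)
$L{\left(z,J \right)} = 1 + z$ ($L{\left(z,J \right)} = z + \left(1 + 0\right) = z + 1 = 1 + z$)
$L{\left(-7,- \frac{1}{-1} \right)} l{\left(y{\left(-4 \right)} \right)} + 4 T \left(-408\right) = \left(1 - 7\right) \frac{-7 + 2 \left(\left(- \frac{1}{3}\right) \left(-4\right)\right)}{-4 - - \frac{4}{3}} + 4 \cdot 0 \left(-408\right) = - 6 \frac{-7 + 2 \cdot \frac{4}{3}}{-4 + \frac{4}{3}} + 0 \left(-408\right) = - 6 \frac{-7 + \frac{8}{3}}{- \frac{8}{3}} + 0 = - 6 \left(\left(- \frac{3}{8}\right) \left(- \frac{13}{3}\right)\right) + 0 = \left(-6\right) \frac{13}{8} + 0 = - \frac{39}{4} + 0 = - \frac{39}{4}$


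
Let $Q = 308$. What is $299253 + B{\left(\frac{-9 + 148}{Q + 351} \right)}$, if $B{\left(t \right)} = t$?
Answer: $\frac{197207866}{659} \approx 2.9925 \cdot 10^{5}$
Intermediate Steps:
$299253 + B{\left(\frac{-9 + 148}{Q + 351} \right)} = 299253 + \frac{-9 + 148}{308 + 351} = 299253 + \frac{139}{659} = \frac{197207866}{659}$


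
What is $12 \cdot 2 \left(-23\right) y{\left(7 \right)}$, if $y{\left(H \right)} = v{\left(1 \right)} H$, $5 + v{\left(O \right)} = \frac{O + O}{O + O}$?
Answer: $15456$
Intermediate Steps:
$v{\left(O \right)} = -4$ ($v{\left(O \right)} = -5 + \frac{O + O}{O + O} = -5 + \frac{2 O}{2 O} = -5 + 2 O \frac{1}{2 O} = -5 + 1 = -4$)
$y{\left(H \right)} = - 4 H$
$12 \cdot 2 \left(-23\right) y{\left(7 \right)} = 12 \cdot 2 \left(-23\right) \left(\left(-4\right) 7\right) = 24 \left(-23\right) \left(-28\right) = \left(-552\right) \left(-28\right) = 15456$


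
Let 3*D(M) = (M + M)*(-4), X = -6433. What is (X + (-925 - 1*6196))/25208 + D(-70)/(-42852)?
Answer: -219570563/405079956 ≈ -0.54204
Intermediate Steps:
D(M) = -8*M/3 (D(M) = ((M + M)*(-4))/3 = ((2*M)*(-4))/3 = (-8*M)/3 = -8*M/3)
(X + (-925 - 1*6196))/25208 + D(-70)/(-42852) = (-6433 + (-925 - 1*6196))/25208 - 8/3*(-70)/(-42852) = (-6433 + (-925 - 6196))*(1/25208) + (560/3)*(-1/42852) = (-6433 - 7121)*(1/25208) - 140/32139 = -13554*1/25208 - 140/32139 = -6777/12604 - 140/32139 = -219570563/405079956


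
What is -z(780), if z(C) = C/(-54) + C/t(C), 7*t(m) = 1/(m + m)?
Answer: -76658270/9 ≈ -8.5176e+6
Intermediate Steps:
t(m) = 1/(14*m) (t(m) = 1/(7*(m + m)) = 1/(7*((2*m))) = (1/(2*m))/7 = 1/(14*m))
z(C) = 14*C**2 - C/54 (z(C) = C/(-54) + C/((1/(14*C))) = C*(-1/54) + C*(14*C) = -C/54 + 14*C**2 = 14*C**2 - C/54)
-z(780) = -780*(-1 + 756*780)/54 = -780*(-1 + 589680)/54 = -780*589679/54 = -1*76658270/9 = -76658270/9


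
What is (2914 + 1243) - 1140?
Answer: 3017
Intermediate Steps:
(2914 + 1243) - 1140 = 4157 - 1140 = 3017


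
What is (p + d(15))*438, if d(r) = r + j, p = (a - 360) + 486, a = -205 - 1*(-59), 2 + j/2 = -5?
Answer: -8322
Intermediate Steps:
j = -14 (j = -4 + 2*(-5) = -4 - 10 = -14)
a = -146 (a = -205 + 59 = -146)
p = -20 (p = (-146 - 360) + 486 = -506 + 486 = -20)
d(r) = -14 + r (d(r) = r - 14 = -14 + r)
(p + d(15))*438 = (-20 + (-14 + 15))*438 = (-20 + 1)*438 = -19*438 = -8322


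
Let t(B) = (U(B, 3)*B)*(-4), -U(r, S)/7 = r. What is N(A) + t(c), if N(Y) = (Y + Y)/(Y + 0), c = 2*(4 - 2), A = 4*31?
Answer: 450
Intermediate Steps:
U(r, S) = -7*r
A = 124
c = 4 (c = 2*2 = 4)
t(B) = 28*B² (t(B) = ((-7*B)*B)*(-4) = -7*B²*(-4) = 28*B²)
N(Y) = 2 (N(Y) = (2*Y)/Y = 2)
N(A) + t(c) = 2 + 28*4² = 2 + 28*16 = 2 + 448 = 450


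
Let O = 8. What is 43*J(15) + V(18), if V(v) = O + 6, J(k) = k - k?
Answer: 14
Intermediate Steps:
J(k) = 0
V(v) = 14 (V(v) = 8 + 6 = 14)
43*J(15) + V(18) = 43*0 + 14 = 0 + 14 = 14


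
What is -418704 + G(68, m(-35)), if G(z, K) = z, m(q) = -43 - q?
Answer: -418636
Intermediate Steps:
-418704 + G(68, m(-35)) = -418704 + 68 = -418636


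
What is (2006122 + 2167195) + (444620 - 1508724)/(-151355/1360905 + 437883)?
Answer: 62173728794901770/14897925319 ≈ 4.1733e+6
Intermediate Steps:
(2006122 + 2167195) + (444620 - 1508724)/(-151355/1360905 + 437883) = 4173317 - 1064104/(-151355*1/1360905 + 437883) = 4173317 - 1064104/(-30271/272181 + 437883) = 4173317 - 1064104/119183402552/272181 = 4173317 - 1064104*272181/119183402552 = 4173317 - 36203611353/14897925319 = 62173728794901770/14897925319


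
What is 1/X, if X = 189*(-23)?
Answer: -1/4347 ≈ -0.00023004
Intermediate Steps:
X = -4347
1/X = 1/(-4347) = -1/4347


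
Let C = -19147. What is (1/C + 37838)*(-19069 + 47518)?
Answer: 20610850579065/19147 ≈ 1.0765e+9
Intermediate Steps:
(1/C + 37838)*(-19069 + 47518) = (1/(-19147) + 37838)*(-19069 + 47518) = (-1/19147 + 37838)*28449 = (724484185/19147)*28449 = 20610850579065/19147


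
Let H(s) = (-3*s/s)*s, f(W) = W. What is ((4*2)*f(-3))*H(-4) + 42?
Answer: -246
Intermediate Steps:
H(s) = -3*s (H(s) = (-3*1)*s = -3*s)
((4*2)*f(-3))*H(-4) + 42 = ((4*2)*(-3))*(-3*(-4)) + 42 = (8*(-3))*12 + 42 = -24*12 + 42 = -288 + 42 = -246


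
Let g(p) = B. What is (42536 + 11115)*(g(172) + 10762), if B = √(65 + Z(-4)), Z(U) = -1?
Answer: 577821270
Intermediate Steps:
B = 8 (B = √(65 - 1) = √64 = 8)
g(p) = 8
(42536 + 11115)*(g(172) + 10762) = (42536 + 11115)*(8 + 10762) = 53651*10770 = 577821270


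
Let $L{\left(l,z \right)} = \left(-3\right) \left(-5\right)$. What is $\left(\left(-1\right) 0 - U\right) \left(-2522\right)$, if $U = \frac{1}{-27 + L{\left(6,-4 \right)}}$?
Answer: $- \frac{1261}{6} \approx -210.17$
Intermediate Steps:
$L{\left(l,z \right)} = 15$
$U = - \frac{1}{12}$ ($U = \frac{1}{-27 + 15} = \frac{1}{-12} = - \frac{1}{12} \approx -0.083333$)
$\left(\left(-1\right) 0 - U\right) \left(-2522\right) = \left(\left(-1\right) 0 - - \frac{1}{12}\right) \left(-2522\right) = \left(0 + \frac{1}{12}\right) \left(-2522\right) = \frac{1}{12} \left(-2522\right) = - \frac{1261}{6}$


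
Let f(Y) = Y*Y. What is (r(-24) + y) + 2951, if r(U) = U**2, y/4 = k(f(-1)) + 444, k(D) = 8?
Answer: 5335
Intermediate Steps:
f(Y) = Y**2
y = 1808 (y = 4*(8 + 444) = 4*452 = 1808)
(r(-24) + y) + 2951 = ((-24)**2 + 1808) + 2951 = (576 + 1808) + 2951 = 2384 + 2951 = 5335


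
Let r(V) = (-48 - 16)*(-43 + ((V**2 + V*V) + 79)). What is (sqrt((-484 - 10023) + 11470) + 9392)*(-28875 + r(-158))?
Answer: -30303954832 - 9679713*sqrt(107) ≈ -3.0404e+10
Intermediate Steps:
r(V) = -2304 - 128*V**2 (r(V) = -64*(-43 + ((V**2 + V**2) + 79)) = -64*(-43 + (2*V**2 + 79)) = -64*(-43 + (79 + 2*V**2)) = -64*(36 + 2*V**2) = -2304 - 128*V**2)
(sqrt((-484 - 10023) + 11470) + 9392)*(-28875 + r(-158)) = (sqrt((-484 - 10023) + 11470) + 9392)*(-28875 + (-2304 - 128*(-158)**2)) = (sqrt(-10507 + 11470) + 9392)*(-28875 + (-2304 - 128*24964)) = (sqrt(963) + 9392)*(-28875 + (-2304 - 3195392)) = (3*sqrt(107) + 9392)*(-28875 - 3197696) = (9392 + 3*sqrt(107))*(-3226571) = -30303954832 - 9679713*sqrt(107)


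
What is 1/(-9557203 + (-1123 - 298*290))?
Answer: -1/9644746 ≈ -1.0368e-7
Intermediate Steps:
1/(-9557203 + (-1123 - 298*290)) = 1/(-9557203 + (-1123 - 86420)) = 1/(-9557203 - 87543) = 1/(-9644746) = -1/9644746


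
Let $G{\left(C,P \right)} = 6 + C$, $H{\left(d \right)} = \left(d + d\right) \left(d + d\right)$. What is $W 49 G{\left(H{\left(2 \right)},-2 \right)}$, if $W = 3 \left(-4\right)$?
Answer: $-12936$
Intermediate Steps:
$H{\left(d \right)} = 4 d^{2}$ ($H{\left(d \right)} = 2 d 2 d = 4 d^{2}$)
$W = -12$
$W 49 G{\left(H{\left(2 \right)},-2 \right)} = \left(-12\right) 49 \left(6 + 4 \cdot 2^{2}\right) = - 588 \left(6 + 4 \cdot 4\right) = - 588 \left(6 + 16\right) = \left(-588\right) 22 = -12936$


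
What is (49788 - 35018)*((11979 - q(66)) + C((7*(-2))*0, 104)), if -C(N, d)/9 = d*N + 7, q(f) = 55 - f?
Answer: 176161790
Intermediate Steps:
C(N, d) = -63 - 9*N*d (C(N, d) = -9*(d*N + 7) = -9*(N*d + 7) = -9*(7 + N*d) = -63 - 9*N*d)
(49788 - 35018)*((11979 - q(66)) + C((7*(-2))*0, 104)) = (49788 - 35018)*((11979 - (55 - 1*66)) + (-63 - 9*(7*(-2))*0*104)) = 14770*((11979 - (55 - 66)) + (-63 - 9*(-14*0)*104)) = 14770*((11979 - 1*(-11)) + (-63 - 9*0*104)) = 14770*((11979 + 11) + (-63 + 0)) = 14770*(11990 - 63) = 14770*11927 = 176161790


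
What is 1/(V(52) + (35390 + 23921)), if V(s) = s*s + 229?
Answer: 1/62244 ≈ 1.6066e-5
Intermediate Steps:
V(s) = 229 + s² (V(s) = s² + 229 = 229 + s²)
1/(V(52) + (35390 + 23921)) = 1/((229 + 52²) + (35390 + 23921)) = 1/((229 + 2704) + 59311) = 1/(2933 + 59311) = 1/62244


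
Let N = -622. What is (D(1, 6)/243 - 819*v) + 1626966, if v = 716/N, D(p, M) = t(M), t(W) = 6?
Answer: 41008650490/25191 ≈ 1.6279e+6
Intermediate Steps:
D(p, M) = 6
v = -358/311 (v = 716/(-622) = 716*(-1/622) = -358/311 ≈ -1.1511)
(D(1, 6)/243 - 819*v) + 1626966 = (6/243 - 819*(-358/311)) + 1626966 = (6*(1/243) + 293202/311) + 1626966 = (2/81 + 293202/311) + 1626966 = 23749984/25191 + 1626966 = 41008650490/25191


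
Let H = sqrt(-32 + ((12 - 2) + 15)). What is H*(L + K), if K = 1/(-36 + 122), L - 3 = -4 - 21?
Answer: -1891*I*sqrt(7)/86 ≈ -58.176*I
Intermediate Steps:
L = -22 (L = 3 + (-4 - 21) = 3 - 25 = -22)
K = 1/86 ≈ 0.011628
H = I*sqrt(7) (H = sqrt(-32 + (10 + 15)) = sqrt(-32 + 25) = sqrt(-7) = I*sqrt(7) ≈ 2.6458*I)
H*(L + K) = (I*sqrt(7))*(-22 + 1/86) = (I*sqrt(7))*(-1891/86) = -1891*I*sqrt(7)/86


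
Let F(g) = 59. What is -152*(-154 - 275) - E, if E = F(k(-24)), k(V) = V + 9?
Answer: 65149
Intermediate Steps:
k(V) = 9 + V
E = 59
-152*(-154 - 275) - E = -152*(-154 - 275) - 1*59 = -152*(-429) - 59 = 65208 - 59 = 65149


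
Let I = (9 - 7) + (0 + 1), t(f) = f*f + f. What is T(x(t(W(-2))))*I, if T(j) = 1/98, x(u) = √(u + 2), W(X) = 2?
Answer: 3/98 ≈ 0.030612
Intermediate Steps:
t(f) = f + f² (t(f) = f² + f = f + f²)
x(u) = √(2 + u)
T(j) = 1/98
I = 3 (I = 2 + 1 = 3)
T(x(t(W(-2))))*I = (1/98)*3 = 3/98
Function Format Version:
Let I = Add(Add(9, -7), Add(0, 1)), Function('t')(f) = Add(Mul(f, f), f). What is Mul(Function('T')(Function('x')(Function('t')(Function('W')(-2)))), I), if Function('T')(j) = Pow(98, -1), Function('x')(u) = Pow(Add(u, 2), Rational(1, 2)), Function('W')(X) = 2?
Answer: Rational(3, 98) ≈ 0.030612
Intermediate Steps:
Function('t')(f) = Add(f, Pow(f, 2)) (Function('t')(f) = Add(Pow(f, 2), f) = Add(f, Pow(f, 2)))
Function('x')(u) = Pow(Add(2, u), Rational(1, 2))
Function('T')(j) = Rational(1, 98)
I = 3 (I = Add(2, 1) = 3)
Mul(Function('T')(Function('x')(Function('t')(Function('W')(-2)))), I) = Mul(Rational(1, 98), 3) = Rational(3, 98)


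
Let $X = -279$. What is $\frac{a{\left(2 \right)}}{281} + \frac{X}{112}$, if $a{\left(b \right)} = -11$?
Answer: $- \frac{79631}{31472} \approx -2.5302$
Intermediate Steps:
$\frac{a{\left(2 \right)}}{281} + \frac{X}{112} = - \frac{11}{281} - \frac{279}{112} = - \frac{79631}{31472}$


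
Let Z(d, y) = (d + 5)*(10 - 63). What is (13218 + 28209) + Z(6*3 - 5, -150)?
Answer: 40473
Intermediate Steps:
Z(d, y) = -265 - 53*d (Z(d, y) = (5 + d)*(-53) = -265 - 53*d)
(13218 + 28209) + Z(6*3 - 5, -150) = (13218 + 28209) + (-265 - 53*(6*3 - 5)) = 41427 + (-265 - 53*(18 - 5)) = 41427 + (-265 - 53*13) = 41427 + (-265 - 689) = 41427 - 954 = 40473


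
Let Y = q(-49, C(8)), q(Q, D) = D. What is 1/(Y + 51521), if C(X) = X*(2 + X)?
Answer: 1/51601 ≈ 1.9379e-5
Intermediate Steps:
Y = 80 (Y = 8*(2 + 8) = 8*10 = 80)
1/(Y + 51521) = 1/(80 + 51521) = 1/51601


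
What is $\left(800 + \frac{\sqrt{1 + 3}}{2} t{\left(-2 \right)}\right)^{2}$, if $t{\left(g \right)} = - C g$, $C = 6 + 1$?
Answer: $662596$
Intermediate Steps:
$C = 7$
$t{\left(g \right)} = - 7 g$ ($t{\left(g \right)} = \left(-1\right) 7 g = - 7 g$)
$\left(800 + \frac{\sqrt{1 + 3}}{2} t{\left(-2 \right)}\right)^{2} = \left(800 + \frac{\sqrt{1 + 3}}{2} \left(\left(-7\right) \left(-2\right)\right)\right)^{2} = \left(800 + \sqrt{4} \cdot \frac{1}{2} \cdot 14\right)^{2} = \left(800 + 2 \cdot \frac{1}{2} \cdot 14\right)^{2} = \left(800 + 1 \cdot 14\right)^{2} = \left(800 + 14\right)^{2} = 814^{2} = 662596$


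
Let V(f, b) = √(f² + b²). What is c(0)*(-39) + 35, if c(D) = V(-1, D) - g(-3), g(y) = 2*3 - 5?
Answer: 35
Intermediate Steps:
g(y) = 1 (g(y) = 6 - 5 = 1)
V(f, b) = √(b² + f²)
c(D) = -1 + √(1 + D²) (c(D) = √(D² + (-1)²) - 1*1 = √(D² + 1) - 1 = √(1 + D²) - 1 = -1 + √(1 + D²))
c(0)*(-39) + 35 = (-1 + √(1 + 0²))*(-39) + 35 = (-1 + √(1 + 0))*(-39) + 35 = (-1 + √1)*(-39) + 35 = (-1 + 1)*(-39) + 35 = 0*(-39) + 35 = 0 + 35 = 35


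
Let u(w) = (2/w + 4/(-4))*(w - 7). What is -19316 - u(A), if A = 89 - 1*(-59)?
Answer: -1419091/74 ≈ -19177.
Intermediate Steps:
A = 148 (A = 89 + 59 = 148)
u(w) = (-1 + 2/w)*(-7 + w) (u(w) = (2/w + 4*(-1/4))*(-7 + w) = (2/w - 1)*(-7 + w) = (-1 + 2/w)*(-7 + w))
-19316 - u(A) = -19316 - (9 - 1*148 - 14/148) = -19316 - (9 - 148 - 14*1/148) = -19316 - (9 - 148 - 7/74) = -19316 - 1*(-10293/74) = -19316 + 10293/74 = -1419091/74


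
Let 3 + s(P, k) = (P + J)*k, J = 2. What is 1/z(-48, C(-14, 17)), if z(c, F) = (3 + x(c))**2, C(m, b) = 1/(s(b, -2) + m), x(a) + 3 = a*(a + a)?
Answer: 1/21233664 ≈ 4.7095e-8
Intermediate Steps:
s(P, k) = -3 + k*(2 + P) (s(P, k) = -3 + (P + 2)*k = -3 + (2 + P)*k = -3 + k*(2 + P))
x(a) = -3 + 2*a**2 (x(a) = -3 + a*(a + a) = -3 + a*(2*a) = -3 + 2*a**2)
C(m, b) = 1/(-7 + m - 2*b) (C(m, b) = 1/((-3 + 2*(-2) + b*(-2)) + m) = 1/((-3 - 4 - 2*b) + m) = 1/((-7 - 2*b) + m) = 1/(-7 + m - 2*b))
z(c, F) = 4*c**4 (z(c, F) = (3 + (-3 + 2*c**2))**2 = (2*c**2)**2 = 4*c**4)
1/z(-48, C(-14, 17)) = 1/(4*(-48)**4) = 1/(4*5308416) = 1/21233664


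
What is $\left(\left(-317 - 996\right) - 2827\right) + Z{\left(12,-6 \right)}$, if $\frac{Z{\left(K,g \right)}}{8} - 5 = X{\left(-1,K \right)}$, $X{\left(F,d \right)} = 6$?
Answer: $-4052$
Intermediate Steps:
$Z{\left(K,g \right)} = 88$ ($Z{\left(K,g \right)} = 40 + 8 \cdot 6 = 40 + 48 = 88$)
$\left(\left(-317 - 996\right) - 2827\right) + Z{\left(12,-6 \right)} = \left(\left(-317 - 996\right) - 2827\right) + 88 = \left(-1313 - 2827\right) + 88 = -4140 + 88 = -4052$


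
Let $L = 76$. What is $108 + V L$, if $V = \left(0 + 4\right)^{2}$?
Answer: $1324$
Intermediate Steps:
$V = 16$ ($V = 4^{2} = 16$)
$108 + V L = 108 + 16 \cdot 76 = 108 + 1216 = 1324$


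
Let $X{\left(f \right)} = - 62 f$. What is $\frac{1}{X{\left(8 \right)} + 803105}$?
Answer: $\frac{1}{802609} \approx 1.2459 \cdot 10^{-6}$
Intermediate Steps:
$\frac{1}{X{\left(8 \right)} + 803105} = \frac{1}{\left(-62\right) 8 + 803105} = \frac{1}{-496 + 803105} = \frac{1}{802609}$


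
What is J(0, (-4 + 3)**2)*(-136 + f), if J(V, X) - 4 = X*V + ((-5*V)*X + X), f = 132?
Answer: -20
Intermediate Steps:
J(V, X) = 4 + X - 4*V*X (J(V, X) = 4 + (X*V + ((-5*V)*X + X)) = 4 + (V*X + (-5*V*X + X)) = 4 + (V*X + (X - 5*V*X)) = 4 + (X - 4*V*X) = 4 + X - 4*V*X)
J(0, (-4 + 3)**2)*(-136 + f) = (4 + (-4 + 3)**2 - 4*0*(-4 + 3)**2)*(-136 + 132) = (4 + (-1)**2 - 4*0*(-1)**2)*(-4) = (4 + 1 - 4*0*1)*(-4) = (4 + 1 + 0)*(-4) = 5*(-4) = -20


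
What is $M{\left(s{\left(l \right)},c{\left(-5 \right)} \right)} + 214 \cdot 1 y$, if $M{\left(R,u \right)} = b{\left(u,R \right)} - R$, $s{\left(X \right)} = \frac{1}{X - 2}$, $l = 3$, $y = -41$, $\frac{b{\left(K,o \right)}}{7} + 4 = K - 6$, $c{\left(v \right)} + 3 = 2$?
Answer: $-8852$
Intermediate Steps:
$c{\left(v \right)} = -1$ ($c{\left(v \right)} = -3 + 2 = -1$)
$b{\left(K,o \right)} = -70 + 7 K$ ($b{\left(K,o \right)} = -28 + 7 \left(K - 6\right) = -28 + 7 \left(-6 + K\right) = -28 + \left(-42 + 7 K\right) = -70 + 7 K$)
$s{\left(X \right)} = \frac{1}{-2 + X}$
$M{\left(R,u \right)} = -70 - R + 7 u$ ($M{\left(R,u \right)} = \left(-70 + 7 u\right) - R = -70 - R + 7 u$)
$M{\left(s{\left(l \right)},c{\left(-5 \right)} \right)} + 214 \cdot 1 y = \left(-70 - \frac{1}{-2 + 3} + 7 \left(-1\right)\right) + 214 \cdot 1 \left(-41\right) = \left(-70 - 1^{-1} - 7\right) + 214 \left(-41\right) = \left(-70 - 1 - 7\right) - 8774 = -78 - 8774 = -8852$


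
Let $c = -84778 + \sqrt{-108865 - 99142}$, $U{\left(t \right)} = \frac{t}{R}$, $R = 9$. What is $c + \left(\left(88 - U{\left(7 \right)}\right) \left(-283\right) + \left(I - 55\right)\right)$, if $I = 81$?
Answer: $- \frac{984923}{9} + i \sqrt{208007} \approx -1.0944 \cdot 10^{5} + 456.08 i$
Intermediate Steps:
$U{\left(t \right)} = \frac{t}{9}$
$c = -84778 + i \sqrt{208007}$ ($c = -84778 + \sqrt{-208007} = -84778 + i \sqrt{208007} \approx -84778.0 + 456.08 i$)
$c + \left(\left(88 - U{\left(7 \right)}\right) \left(-283\right) + \left(I - 55\right)\right) = \left(-84778 + i \sqrt{208007}\right) + \left(\left(88 - \frac{1}{9} \cdot 7\right) \left(-283\right) + \left(81 - 55\right)\right) = \left(-84778 + i \sqrt{208007}\right) + \left(\left(88 - \frac{7}{9}\right) \left(-283\right) + 26\right) = \left(-84778 + i \sqrt{208007}\right) + \left(\frac{785}{9} \left(-283\right) + 26\right) = \left(-84778 + i \sqrt{208007}\right) + \left(- \frac{222155}{9} + 26\right) = \left(-84778 + i \sqrt{208007}\right) - \frac{221921}{9} = - \frac{984923}{9} + i \sqrt{208007}$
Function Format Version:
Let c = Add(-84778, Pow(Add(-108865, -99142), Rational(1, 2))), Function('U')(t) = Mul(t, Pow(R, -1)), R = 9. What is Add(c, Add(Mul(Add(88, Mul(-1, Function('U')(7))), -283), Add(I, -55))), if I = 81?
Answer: Add(Rational(-984923, 9), Mul(I, Pow(208007, Rational(1, 2)))) ≈ Add(-1.0944e+5, Mul(456.08, I))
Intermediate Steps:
Function('U')(t) = Mul(Rational(1, 9), t) (Function('U')(t) = Mul(t, Pow(9, -1)) = Mul(t, Rational(1, 9)) = Mul(Rational(1, 9), t))
c = Add(-84778, Mul(I, Pow(208007, Rational(1, 2)))) (c = Add(-84778, Pow(-208007, Rational(1, 2))) = Add(-84778, Mul(I, Pow(208007, Rational(1, 2)))) ≈ Add(-84778., Mul(456.08, I)))
Add(c, Add(Mul(Add(88, Mul(-1, Function('U')(7))), -283), Add(I, -55))) = Add(Add(-84778, Mul(I, Pow(208007, Rational(1, 2)))), Add(Mul(Add(88, Mul(-1, Mul(Rational(1, 9), 7))), -283), Add(81, -55))) = Add(Add(-84778, Mul(I, Pow(208007, Rational(1, 2)))), Add(Mul(Add(88, Mul(-1, Rational(7, 9))), -283), 26)) = Add(Add(-84778, Mul(I, Pow(208007, Rational(1, 2)))), Add(Mul(Add(88, Rational(-7, 9)), -283), 26)) = Add(Add(-84778, Mul(I, Pow(208007, Rational(1, 2)))), Add(Mul(Rational(785, 9), -283), 26)) = Add(Add(-84778, Mul(I, Pow(208007, Rational(1, 2)))), Add(Rational(-222155, 9), 26)) = Add(Add(-84778, Mul(I, Pow(208007, Rational(1, 2)))), Rational(-221921, 9)) = Add(Rational(-984923, 9), Mul(I, Pow(208007, Rational(1, 2))))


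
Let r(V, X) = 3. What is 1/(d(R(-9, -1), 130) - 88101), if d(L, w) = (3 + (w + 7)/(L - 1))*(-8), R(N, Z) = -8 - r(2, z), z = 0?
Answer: -3/264101 ≈ -1.1359e-5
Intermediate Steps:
R(N, Z) = -11 (R(N, Z) = -8 - 1*3 = -8 - 3 = -11)
d(L, w) = -24 - 8*(7 + w)/(-1 + L) (d(L, w) = (3 + (7 + w)/(-1 + L))*(-8) = -24 - 8*(7 + w)/(-1 + L))
1/(d(R(-9, -1), 130) - 88101) = 1/(8*(-4 - 1*130 - 3*(-11))/(-1 - 11) - 88101) = 1/(8*(-4 - 130 + 33)/(-12) - 88101) = 1/(8*(-1/12)*(-101) - 88101) = 1/(202/3 - 88101) = 1/(-264101/3) = -3/264101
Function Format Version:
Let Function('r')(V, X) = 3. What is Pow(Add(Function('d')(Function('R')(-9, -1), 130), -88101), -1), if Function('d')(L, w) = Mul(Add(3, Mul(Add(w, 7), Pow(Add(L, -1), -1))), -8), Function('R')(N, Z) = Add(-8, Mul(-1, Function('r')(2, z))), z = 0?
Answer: Rational(-3, 264101) ≈ -1.1359e-5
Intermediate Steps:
Function('R')(N, Z) = -11 (Function('R')(N, Z) = Add(-8, Mul(-1, 3)) = Add(-8, -3) = -11)
Function('d')(L, w) = Add(-24, Mul(-8, Pow(Add(-1, L), -1), Add(7, w))) (Function('d')(L, w) = Mul(Add(3, Mul(Add(7, w), Pow(Add(-1, L), -1))), -8) = Mul(Add(3, Mul(Pow(Add(-1, L), -1), Add(7, w))), -8) = Add(-24, Mul(-8, Pow(Add(-1, L), -1), Add(7, w))))
Pow(Add(Function('d')(Function('R')(-9, -1), 130), -88101), -1) = Pow(Add(Mul(8, Pow(Add(-1, -11), -1), Add(-4, Mul(-1, 130), Mul(-3, -11))), -88101), -1) = Pow(Add(Mul(8, Pow(-12, -1), Add(-4, -130, 33)), -88101), -1) = Pow(Add(Mul(8, Rational(-1, 12), -101), -88101), -1) = Pow(Add(Rational(202, 3), -88101), -1) = Pow(Rational(-264101, 3), -1) = Rational(-3, 264101)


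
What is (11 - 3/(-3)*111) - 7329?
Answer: -7207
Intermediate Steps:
(11 - 3/(-3)*111) - 7329 = (11 - 3*(-⅓)*111) - 7329 = (11 + 1*111) - 7329 = (11 + 111) - 7329 = 122 - 7329 = -7207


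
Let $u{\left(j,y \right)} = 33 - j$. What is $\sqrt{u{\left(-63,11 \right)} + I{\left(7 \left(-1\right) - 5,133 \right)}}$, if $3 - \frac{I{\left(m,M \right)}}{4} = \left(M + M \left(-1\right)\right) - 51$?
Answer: $2 \sqrt{78} \approx 17.664$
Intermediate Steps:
$I{\left(m,M \right)} = 216$ ($I{\left(m,M \right)} = 12 - 4 \left(\left(M + M \left(-1\right)\right) - 51\right) = 12 - 4 \left(\left(M - M\right) - 51\right) = 12 - 4 \left(0 - 51\right) = 12 - -204 = 12 + 204 = 216$)
$\sqrt{u{\left(-63,11 \right)} + I{\left(7 \left(-1\right) - 5,133 \right)}} = \sqrt{\left(33 - -63\right) + 216} = \sqrt{\left(33 + 63\right) + 216} = \sqrt{96 + 216} = \sqrt{312} = 2 \sqrt{78}$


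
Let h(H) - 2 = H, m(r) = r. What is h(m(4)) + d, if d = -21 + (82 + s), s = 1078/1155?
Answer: 1019/15 ≈ 67.933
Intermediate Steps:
s = 14/15 (s = 1078*(1/1155) = 14/15 ≈ 0.93333)
h(H) = 2 + H
d = 929/15 (d = -21 + (82 + 14/15) = -21 + 1244/15 = 929/15 ≈ 61.933)
h(m(4)) + d = (2 + 4) + 929/15 = 6 + 929/15 = 1019/15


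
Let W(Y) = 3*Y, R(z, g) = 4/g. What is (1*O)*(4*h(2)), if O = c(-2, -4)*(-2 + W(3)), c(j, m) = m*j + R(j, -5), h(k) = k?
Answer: 2016/5 ≈ 403.20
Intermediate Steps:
c(j, m) = -⅘ + j*m (c(j, m) = m*j + 4/(-5) = j*m + 4*(-⅕) = j*m - ⅘ = -⅘ + j*m)
O = 252/5 (O = (-⅘ - 2*(-4))*(-2 + 3*3) = (-⅘ + 8)*(-2 + 9) = (36/5)*7 = 252/5 ≈ 50.400)
(1*O)*(4*h(2)) = (1*(252/5))*(4*2) = (252/5)*8 = 2016/5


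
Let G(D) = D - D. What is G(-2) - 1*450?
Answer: -450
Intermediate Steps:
G(D) = 0
G(-2) - 1*450 = 0 - 1*450 = 0 - 450 = -450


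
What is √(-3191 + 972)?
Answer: I*√2219 ≈ 47.106*I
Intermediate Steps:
√(-3191 + 972) = √(-2219) = I*√2219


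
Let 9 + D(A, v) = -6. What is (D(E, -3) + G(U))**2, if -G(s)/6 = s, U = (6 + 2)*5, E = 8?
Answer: 65025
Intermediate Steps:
D(A, v) = -15 (D(A, v) = -9 - 6 = -15)
U = 40 (U = 8*5 = 40)
G(s) = -6*s
(D(E, -3) + G(U))**2 = (-15 - 6*40)**2 = (-15 - 240)**2 = (-255)**2 = 65025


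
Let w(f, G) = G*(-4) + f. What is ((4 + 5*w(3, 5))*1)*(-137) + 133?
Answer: 11230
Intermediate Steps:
w(f, G) = f - 4*G (w(f, G) = -4*G + f = f - 4*G)
((4 + 5*w(3, 5))*1)*(-137) + 133 = ((4 + 5*(3 - 4*5))*1)*(-137) + 133 = ((4 + 5*(3 - 20))*1)*(-137) + 133 = ((4 + 5*(-17))*1)*(-137) + 133 = ((4 - 85)*1)*(-137) + 133 = -81*1*(-137) + 133 = -81*(-137) + 133 = 11097 + 133 = 11230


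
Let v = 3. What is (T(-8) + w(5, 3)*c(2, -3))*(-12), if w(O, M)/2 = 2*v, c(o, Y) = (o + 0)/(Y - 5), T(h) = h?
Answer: 132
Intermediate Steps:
c(o, Y) = o/(-5 + Y)
w(O, M) = 12 (w(O, M) = 2*(2*3) = 2*6 = 12)
(T(-8) + w(5, 3)*c(2, -3))*(-12) = (-8 + 12*(2/(-5 - 3)))*(-12) = (-8 + 12*(2/(-8)))*(-12) = (-8 + 12*(2*(-⅛)))*(-12) = (-8 + 12*(-¼))*(-12) = (-8 - 3)*(-12) = -11*(-12) = 132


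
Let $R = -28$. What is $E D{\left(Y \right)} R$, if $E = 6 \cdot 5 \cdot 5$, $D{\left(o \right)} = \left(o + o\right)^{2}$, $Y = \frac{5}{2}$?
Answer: $-105000$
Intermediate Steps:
$Y = \frac{5}{2}$ ($Y = 5 \cdot \frac{1}{2} = \frac{5}{2} \approx 2.5$)
$D{\left(o \right)} = 4 o^{2}$ ($D{\left(o \right)} = \left(2 o\right)^{2} = 4 o^{2}$)
$E = 150$ ($E = 30 \cdot 5 = 150$)
$E D{\left(Y \right)} R = 150 \cdot 4 \left(\frac{5}{2}\right)^{2} \left(-28\right) = 150 \cdot 4 \cdot \frac{25}{4} \left(-28\right) = 150 \cdot 25 \left(-28\right) = 3750 \left(-28\right) = -105000$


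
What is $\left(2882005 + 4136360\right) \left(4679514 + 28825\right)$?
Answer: $33044841645735$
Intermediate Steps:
$\left(2882005 + 4136360\right) \left(4679514 + 28825\right) = 7018365 \cdot 4708339 = 33044841645735$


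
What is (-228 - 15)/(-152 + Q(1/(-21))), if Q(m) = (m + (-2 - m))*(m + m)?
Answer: 5103/3188 ≈ 1.6007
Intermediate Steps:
Q(m) = -4*m
(-228 - 15)/(-152 + Q(1/(-21))) = (-228 - 15)/(-152 - 4/(-21)) = -243/(-152 - 4*(-1/21)) = -243/(-152 + 4/21) = -243/(-3188/21) = -243*(-21/3188) = 5103/3188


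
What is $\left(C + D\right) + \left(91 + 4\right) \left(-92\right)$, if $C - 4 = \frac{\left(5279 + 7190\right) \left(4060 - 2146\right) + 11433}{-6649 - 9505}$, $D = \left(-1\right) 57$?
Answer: $- \frac{165919221}{16154} \approx -10271.0$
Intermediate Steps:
$D = -57$
$C = - \frac{23812483}{16154}$ ($C = 4 + \frac{\left(5279 + 7190\right) \left(4060 - 2146\right) + 11433}{-6649 - 9505} = 4 + \frac{12469 \cdot 1914 + 11433}{-16154} = 4 + \left(23865666 + 11433\right) \left(- \frac{1}{16154}\right) = 4 + 23877099 \left(- \frac{1}{16154}\right) = 4 - \frac{23877099}{16154} = - \frac{23812483}{16154} \approx -1474.1$)
$\left(C + D\right) + \left(91 + 4\right) \left(-92\right) = \left(- \frac{23812483}{16154} - 57\right) + \left(91 + 4\right) \left(-92\right) = - \frac{24733261}{16154} + 95 \left(-92\right) = - \frac{24733261}{16154} - 8740 = - \frac{165919221}{16154}$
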